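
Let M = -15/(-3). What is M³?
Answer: 125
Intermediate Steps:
M = 5 (M = -15*(-⅓) = 5)
M³ = 5³ = 125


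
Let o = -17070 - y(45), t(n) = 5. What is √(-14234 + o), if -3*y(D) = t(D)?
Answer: I*√281721/3 ≈ 176.92*I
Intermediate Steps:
y(D) = -5/3 (y(D) = -⅓*5 = -5/3)
o = -51205/3 (o = -17070 - 1*(-5/3) = -17070 + 5/3 = -51205/3 ≈ -17068.)
√(-14234 + o) = √(-14234 - 51205/3) = √(-93907/3) = I*√281721/3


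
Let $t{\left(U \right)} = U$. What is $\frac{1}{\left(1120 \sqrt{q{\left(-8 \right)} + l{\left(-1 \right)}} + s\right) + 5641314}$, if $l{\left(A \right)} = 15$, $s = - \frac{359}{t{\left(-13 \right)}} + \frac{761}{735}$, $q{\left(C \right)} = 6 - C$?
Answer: $\frac{128760860590635}{726383304297594096196} - \frac{6390861750 \sqrt{29}}{181595826074398524049} \approx 1.7707 \cdot 10^{-7}$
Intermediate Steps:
$s = \frac{273758}{9555}$ ($s = - \frac{359}{-13} + \frac{761}{735} = \left(-359\right) \left(- \frac{1}{13}\right) + 761 \cdot \frac{1}{735} = \frac{359}{13} + \frac{761}{735} = \frac{273758}{9555} \approx 28.651$)
$\frac{1}{\left(1120 \sqrt{q{\left(-8 \right)} + l{\left(-1 \right)}} + s\right) + 5641314} = \frac{1}{\left(1120 \sqrt{\left(6 - -8\right) + 15} + \frac{273758}{9555}\right) + 5641314} = \frac{1}{\left(1120 \sqrt{\left(6 + 8\right) + 15} + \frac{273758}{9555}\right) + 5641314} = \frac{1}{\left(1120 \sqrt{14 + 15} + \frac{273758}{9555}\right) + 5641314} = \frac{1}{\left(1120 \sqrt{29} + \frac{273758}{9555}\right) + 5641314} = \frac{1}{\left(\frac{273758}{9555} + 1120 \sqrt{29}\right) + 5641314} = \frac{1}{\frac{53903029028}{9555} + 1120 \sqrt{29}}$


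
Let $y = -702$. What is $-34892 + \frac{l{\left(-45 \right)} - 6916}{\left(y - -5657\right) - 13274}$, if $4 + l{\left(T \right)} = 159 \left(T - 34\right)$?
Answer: $- \frac{290247067}{8319} \approx -34890.0$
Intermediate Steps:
$l{\left(T \right)} = -5410 + 159 T$ ($l{\left(T \right)} = -4 + 159 \left(T - 34\right) = -4 + 159 \left(-34 + T\right) = -4 + \left(-5406 + 159 T\right) = -5410 + 159 T$)
$-34892 + \frac{l{\left(-45 \right)} - 6916}{\left(y - -5657\right) - 13274} = -34892 + \frac{\left(-5410 + 159 \left(-45\right)\right) - 6916}{\left(-702 - -5657\right) - 13274} = -34892 + \frac{\left(-5410 - 7155\right) - 6916}{\left(-702 + 5657\right) - 13274} = -34892 + \frac{-12565 - 6916}{4955 - 13274} = -34892 - \frac{19481}{-8319} = -34892 - - \frac{19481}{8319} = -34892 + \frac{19481}{8319} = - \frac{290247067}{8319}$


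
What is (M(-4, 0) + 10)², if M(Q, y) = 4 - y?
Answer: 196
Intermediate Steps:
(M(-4, 0) + 10)² = ((4 - 1*0) + 10)² = ((4 + 0) + 10)² = (4 + 10)² = 14² = 196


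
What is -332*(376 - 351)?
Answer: -8300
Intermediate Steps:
-332*(376 - 351) = -332*25 = -8300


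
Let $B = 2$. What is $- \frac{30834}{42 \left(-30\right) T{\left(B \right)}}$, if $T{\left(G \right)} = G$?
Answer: $\frac{1713}{140} \approx 12.236$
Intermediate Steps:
$- \frac{30834}{42 \left(-30\right) T{\left(B \right)}} = - \frac{30834}{42 \left(-30\right) 2} = - \frac{30834}{\left(-1260\right) 2} = - \frac{30834}{-2520} = \left(-30834\right) \left(- \frac{1}{2520}\right) = \frac{1713}{140}$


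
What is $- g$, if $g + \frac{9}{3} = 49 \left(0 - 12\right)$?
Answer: $591$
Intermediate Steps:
$g = -591$ ($g = -3 + 49 \left(0 - 12\right) = -3 + 49 \left(-12\right) = -3 - 588 = -591$)
$- g = \left(-1\right) \left(-591\right) = 591$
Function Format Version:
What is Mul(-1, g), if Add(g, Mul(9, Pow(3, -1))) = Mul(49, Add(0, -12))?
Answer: 591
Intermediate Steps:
g = -591 (g = Add(-3, Mul(49, Add(0, -12))) = Add(-3, Mul(49, -12)) = Add(-3, -588) = -591)
Mul(-1, g) = Mul(-1, -591) = 591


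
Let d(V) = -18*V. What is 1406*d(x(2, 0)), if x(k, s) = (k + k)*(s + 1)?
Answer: -101232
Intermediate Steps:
x(k, s) = 2*k*(1 + s) (x(k, s) = (2*k)*(1 + s) = 2*k*(1 + s))
1406*d(x(2, 0)) = 1406*(-36*2*(1 + 0)) = 1406*(-36*2) = 1406*(-18*4) = 1406*(-72) = -101232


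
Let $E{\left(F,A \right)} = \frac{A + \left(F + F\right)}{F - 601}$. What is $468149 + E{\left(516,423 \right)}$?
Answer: $\frac{7958242}{17} \approx 4.6813 \cdot 10^{5}$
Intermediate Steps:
$E{\left(F,A \right)} = \frac{A + 2 F}{-601 + F}$
$468149 + E{\left(516,423 \right)} = 468149 + \frac{423 + 2 \cdot 516}{-601 + 516} = 468149 + \frac{423 + 1032}{-85} = 468149 - \frac{291}{17} = \frac{7958242}{17}$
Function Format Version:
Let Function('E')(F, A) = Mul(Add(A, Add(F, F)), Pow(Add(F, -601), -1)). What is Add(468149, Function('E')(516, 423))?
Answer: Rational(7958242, 17) ≈ 4.6813e+5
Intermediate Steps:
Function('E')(F, A) = Mul(Pow(Add(-601, F), -1), Add(A, Mul(2, F))) (Function('E')(F, A) = Mul(Add(A, Mul(2, F)), Pow(Add(-601, F), -1)) = Mul(Pow(Add(-601, F), -1), Add(A, Mul(2, F))))
Add(468149, Function('E')(516, 423)) = Add(468149, Mul(Pow(Add(-601, 516), -1), Add(423, Mul(2, 516)))) = Add(468149, Mul(Pow(-85, -1), Add(423, 1032))) = Add(468149, Mul(Rational(-1, 85), 1455)) = Add(468149, Rational(-291, 17)) = Rational(7958242, 17)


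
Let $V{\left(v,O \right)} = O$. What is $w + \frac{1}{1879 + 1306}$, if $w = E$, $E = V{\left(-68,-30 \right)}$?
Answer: $- \frac{95549}{3185} \approx -30.0$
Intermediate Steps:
$E = -30$
$w = -30$
$w + \frac{1}{1879 + 1306} = -30 + \frac{1}{1879 + 1306} = -30 + \frac{1}{3185} = - \frac{95549}{3185}$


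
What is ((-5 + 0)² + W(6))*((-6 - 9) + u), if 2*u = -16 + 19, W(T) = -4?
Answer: -567/2 ≈ -283.50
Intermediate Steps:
u = 3/2 (u = (-16 + 19)/2 = (½)*3 = 3/2 ≈ 1.5000)
((-5 + 0)² + W(6))*((-6 - 9) + u) = ((-5 + 0)² - 4)*((-6 - 9) + 3/2) = ((-5)² - 4)*(-15 + 3/2) = (25 - 4)*(-27/2) = 21*(-27/2) = -567/2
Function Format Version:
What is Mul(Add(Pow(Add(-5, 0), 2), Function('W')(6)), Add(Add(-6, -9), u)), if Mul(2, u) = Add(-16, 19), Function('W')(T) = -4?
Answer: Rational(-567, 2) ≈ -283.50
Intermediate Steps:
u = Rational(3, 2) (u = Mul(Rational(1, 2), Add(-16, 19)) = Mul(Rational(1, 2), 3) = Rational(3, 2) ≈ 1.5000)
Mul(Add(Pow(Add(-5, 0), 2), Function('W')(6)), Add(Add(-6, -9), u)) = Mul(Add(Pow(Add(-5, 0), 2), -4), Add(Add(-6, -9), Rational(3, 2))) = Mul(Add(Pow(-5, 2), -4), Add(-15, Rational(3, 2))) = Mul(Add(25, -4), Rational(-27, 2)) = Mul(21, Rational(-27, 2)) = Rational(-567, 2)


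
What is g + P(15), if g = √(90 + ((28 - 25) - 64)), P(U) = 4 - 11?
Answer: -7 + √29 ≈ -1.6148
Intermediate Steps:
P(U) = -7
g = √29 (g = √(90 + (3 - 64)) = √(90 - 61) = √29 ≈ 5.3852)
g + P(15) = √29 - 7 = -7 + √29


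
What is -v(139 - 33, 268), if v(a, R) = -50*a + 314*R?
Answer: -78852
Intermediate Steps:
-v(139 - 33, 268) = -(-50*(139 - 33) + 314*268) = -(-50*106 + 84152) = -(-5300 + 84152) = -1*78852 = -78852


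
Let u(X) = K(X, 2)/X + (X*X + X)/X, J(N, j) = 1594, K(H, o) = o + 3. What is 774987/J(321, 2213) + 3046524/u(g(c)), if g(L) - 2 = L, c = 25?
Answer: 131706065019/1213034 ≈ 1.0858e+5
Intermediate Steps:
g(L) = 2 + L
K(H, o) = 3 + o
u(X) = 5/X + (X + X**2)/X (u(X) = (3 + 2)/X + (X*X + X)/X = 5/X + (X**2 + X)/X = 5/X + (X + X**2)/X)
774987/J(321, 2213) + 3046524/u(g(c)) = 774987/1594 + 3046524/(1 + (2 + 25) + 5/(2 + 25)) = 774987*(1/1594) + 3046524/(1 + 27 + 5/27) = 774987/1594 + 3046524/(1 + 27 + 5*(1/27)) = 774987/1594 + 3046524/(1 + 27 + 5/27) = 774987/1594 + 3046524/(761/27) = 774987/1594 + 3046524*(27/761) = 774987/1594 + 82256148/761 = 131706065019/1213034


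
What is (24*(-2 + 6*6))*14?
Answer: 11424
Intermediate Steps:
(24*(-2 + 6*6))*14 = (24*(-2 + 36))*14 = (24*34)*14 = 816*14 = 11424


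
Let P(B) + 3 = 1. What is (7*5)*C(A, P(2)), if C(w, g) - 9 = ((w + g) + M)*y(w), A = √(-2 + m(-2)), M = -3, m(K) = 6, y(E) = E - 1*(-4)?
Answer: -315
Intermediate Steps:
y(E) = 4 + E (y(E) = E + 4 = 4 + E)
P(B) = -2 (P(B) = -3 + 1 = -2)
A = 2 (A = √(-2 + 6) = √4 = 2)
C(w, g) = 9 + (4 + w)*(-3 + g + w) (C(w, g) = 9 + ((w + g) - 3)*(4 + w) = 9 + ((g + w) - 3)*(4 + w) = 9 + (-3 + g + w)*(4 + w) = 9 + (4 + w)*(-3 + g + w))
(7*5)*C(A, P(2)) = (7*5)*(-3 + 2 + 2² + 4*(-2) - 2*2) = 35*(-3 + 2 + 4 - 8 - 4) = 35*(-9) = -315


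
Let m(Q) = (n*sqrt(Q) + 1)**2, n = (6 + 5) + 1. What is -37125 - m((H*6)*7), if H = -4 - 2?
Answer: -838 - 144*I*sqrt(7) ≈ -838.0 - 380.99*I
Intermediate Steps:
n = 12 (n = 11 + 1 = 12)
H = -6
m(Q) = (1 + 12*sqrt(Q))**2 (m(Q) = (12*sqrt(Q) + 1)**2 = (1 + 12*sqrt(Q))**2)
-37125 - m((H*6)*7) = -37125 - (1 + 12*sqrt(-6*6*7))**2 = -37125 - (1 + 12*sqrt(-36*7))**2 = -37125 - (1 + 12*sqrt(-252))**2 = -37125 - (1 + 12*(6*I*sqrt(7)))**2 = -37125 - (1 + 72*I*sqrt(7))**2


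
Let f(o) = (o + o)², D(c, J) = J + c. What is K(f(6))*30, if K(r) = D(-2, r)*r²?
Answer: 88335360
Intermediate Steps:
f(o) = 4*o² (f(o) = (2*o)² = 4*o²)
K(r) = r²*(-2 + r) (K(r) = (r - 2)*r² = (-2 + r)*r² = r²*(-2 + r))
K(f(6))*30 = ((4*6²)²*(-2 + 4*6²))*30 = ((4*36)²*(-2 + 4*36))*30 = (144²*(-2 + 144))*30 = (20736*142)*30 = 2944512*30 = 88335360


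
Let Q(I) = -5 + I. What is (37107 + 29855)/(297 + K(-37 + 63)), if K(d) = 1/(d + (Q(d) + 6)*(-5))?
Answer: 3649429/16186 ≈ 225.47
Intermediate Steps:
K(d) = 1/(-5 - 4*d) (K(d) = 1/(d + ((-5 + d) + 6)*(-5)) = 1/(d + (1 + d)*(-5)) = 1/(d + (-5 - 5*d)) = 1/(-5 - 4*d))
(37107 + 29855)/(297 + K(-37 + 63)) = (37107 + 29855)/(297 - 1/(5 + 4*(-37 + 63))) = 66962/(297 - 1/(5 + 4*26)) = 66962/(297 - 1/(5 + 104)) = 66962/(297 - 1/109) = 66962/(32372/109) = 66962*(109/32372) = 3649429/16186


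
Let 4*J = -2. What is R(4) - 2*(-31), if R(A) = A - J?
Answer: 133/2 ≈ 66.500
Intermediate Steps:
J = -½ (J = (¼)*(-2) = -½ ≈ -0.50000)
R(A) = ½ + A (R(A) = A - 1*(-½) = A + ½ = ½ + A)
R(4) - 2*(-31) = (½ + 4) - 2*(-31) = 9/2 - 1*(-62) = 9/2 + 62 = 133/2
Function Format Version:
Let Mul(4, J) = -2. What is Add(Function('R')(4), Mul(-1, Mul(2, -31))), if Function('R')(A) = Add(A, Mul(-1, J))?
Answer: Rational(133, 2) ≈ 66.500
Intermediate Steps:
J = Rational(-1, 2) (J = Mul(Rational(1, 4), -2) = Rational(-1, 2) ≈ -0.50000)
Function('R')(A) = Add(Rational(1, 2), A) (Function('R')(A) = Add(A, Mul(-1, Rational(-1, 2))) = Add(A, Rational(1, 2)) = Add(Rational(1, 2), A))
Add(Function('R')(4), Mul(-1, Mul(2, -31))) = Add(Add(Rational(1, 2), 4), Mul(-1, Mul(2, -31))) = Add(Rational(9, 2), Mul(-1, -62)) = Add(Rational(9, 2), 62) = Rational(133, 2)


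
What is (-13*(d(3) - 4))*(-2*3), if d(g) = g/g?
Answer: -234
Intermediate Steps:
d(g) = 1
(-13*(d(3) - 4))*(-2*3) = (-13*(1 - 4))*(-2*3) = -13*(-3)*(-6) = 39*(-6) = -234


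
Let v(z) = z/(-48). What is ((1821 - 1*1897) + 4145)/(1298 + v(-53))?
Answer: 195312/62357 ≈ 3.1322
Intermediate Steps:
v(z) = -z/48 (v(z) = z*(-1/48) = -z/48)
((1821 - 1*1897) + 4145)/(1298 + v(-53)) = ((1821 - 1*1897) + 4145)/(1298 - 1/48*(-53)) = ((1821 - 1897) + 4145)/(1298 + 53/48) = (-76 + 4145)/(62357/48) = 4069*(48/62357) = 195312/62357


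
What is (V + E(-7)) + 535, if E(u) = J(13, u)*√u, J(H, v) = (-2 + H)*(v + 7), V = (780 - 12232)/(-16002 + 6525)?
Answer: 5081647/9477 ≈ 536.21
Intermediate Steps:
V = 11452/9477 (V = -11452/(-9477) = -11452*(-1/9477) = 11452/9477 ≈ 1.2084)
J(H, v) = (-2 + H)*(7 + v)
E(u) = √u*(77 + 11*u) (E(u) = (-14 - 2*u + 7*13 + 13*u)*√u = (-14 - 2*u + 91 + 13*u)*√u = (77 + 11*u)*√u = √u*(77 + 11*u))
(V + E(-7)) + 535 = (11452/9477 + 11*√(-7)*(7 - 7)) + 535 = (11452/9477 + 11*(I*√7)*0) + 535 = (11452/9477 + 0) + 535 = 11452/9477 + 535 = 5081647/9477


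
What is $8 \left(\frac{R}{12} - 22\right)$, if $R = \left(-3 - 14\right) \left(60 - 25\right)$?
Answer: $- \frac{1718}{3} \approx -572.67$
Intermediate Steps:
$R = -595$ ($R = \left(-17\right) 35 = -595$)
$8 \left(\frac{R}{12} - 22\right) = 8 \left(- \frac{595}{12} - 22\right) = 8 \left(- \frac{859}{12}\right) = - \frac{1718}{3}$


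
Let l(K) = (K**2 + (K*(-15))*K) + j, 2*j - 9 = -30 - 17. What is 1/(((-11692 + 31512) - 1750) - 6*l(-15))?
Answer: 1/37084 ≈ 2.6966e-5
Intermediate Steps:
j = -19 (j = 9/2 + (-30 - 17)/2 = 9/2 + (1/2)*(-47) = 9/2 - 47/2 = -19)
l(K) = -19 - 14*K**2 (l(K) = (K**2 + (K*(-15))*K) - 19 = (K**2 + (-15*K)*K) - 19 = (K**2 - 15*K**2) - 19 = -14*K**2 - 19 = -19 - 14*K**2)
1/(((-11692 + 31512) - 1750) - 6*l(-15)) = 1/(((-11692 + 31512) - 1750) - 6*(-19 - 14*(-15)**2)) = 1/((19820 - 1750) - 6*(-19 - 14*225)) = 1/(18070 - 6*(-19 - 3150)) = 1/(18070 - 6*(-3169)) = 1/(18070 + 19014) = 1/37084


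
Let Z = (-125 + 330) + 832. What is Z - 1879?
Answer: -842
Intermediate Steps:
Z = 1037 (Z = 205 + 832 = 1037)
Z - 1879 = 1037 - 1879 = -842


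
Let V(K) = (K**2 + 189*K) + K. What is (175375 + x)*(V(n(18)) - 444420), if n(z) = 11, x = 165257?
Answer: -150630536088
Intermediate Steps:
V(K) = K**2 + 190*K
(175375 + x)*(V(n(18)) - 444420) = (175375 + 165257)*(11*(190 + 11) - 444420) = 340632*(11*201 - 444420) = 340632*(2211 - 444420) = 340632*(-442209) = -150630536088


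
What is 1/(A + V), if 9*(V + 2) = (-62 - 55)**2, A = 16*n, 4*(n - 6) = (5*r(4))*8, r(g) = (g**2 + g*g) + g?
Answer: 1/7375 ≈ 0.00013559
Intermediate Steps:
r(g) = g + 2*g**2 (r(g) = (g**2 + g**2) + g = 2*g**2 + g = g + 2*g**2)
n = 366 (n = 6 + ((5*(4*(1 + 2*4)))*8)/4 = 6 + ((5*(4*(1 + 8)))*8)/4 = 6 + ((5*(4*9))*8)/4 = 6 + ((5*36)*8)/4 = 6 + (180*8)/4 = 6 + (1/4)*1440 = 6 + 360 = 366)
A = 5856 (A = 16*366 = 5856)
V = 1519 (V = -2 + (-62 - 55)**2/9 = -2 + (1/9)*(-117)**2 = -2 + (1/9)*13689 = -2 + 1521 = 1519)
1/(A + V) = 1/(5856 + 1519) = 1/7375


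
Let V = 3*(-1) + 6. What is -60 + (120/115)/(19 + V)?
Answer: -15168/253 ≈ -59.953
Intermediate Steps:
V = 3 (V = -3 + 6 = 3)
-60 + (120/115)/(19 + V) = -60 + (120/115)/(19 + 3) = -60 + (120*(1/115))/22 = -60 + (1/22)*(24/23) = -60 + 12/253 = -15168/253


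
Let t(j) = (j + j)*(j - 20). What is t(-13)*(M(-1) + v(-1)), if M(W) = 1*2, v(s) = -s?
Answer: 2574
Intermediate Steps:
t(j) = 2*j*(-20 + j) (t(j) = (2*j)*(-20 + j) = 2*j*(-20 + j))
M(W) = 2
t(-13)*(M(-1) + v(-1)) = (2*(-13)*(-20 - 13))*(2 - 1*(-1)) = (2*(-13)*(-33))*(2 + 1) = 858*3 = 2574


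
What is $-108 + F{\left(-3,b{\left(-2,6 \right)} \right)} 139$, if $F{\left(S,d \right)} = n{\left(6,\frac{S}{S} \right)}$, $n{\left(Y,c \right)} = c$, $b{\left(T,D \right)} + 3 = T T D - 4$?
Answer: $31$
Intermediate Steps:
$b{\left(T,D \right)} = -7 + D T^{2}$ ($b{\left(T,D \right)} = -3 + \left(T T D - 4\right) = -3 + \left(T^{2} D - 4\right) = -3 + \left(D T^{2} - 4\right) = -3 + \left(-4 + D T^{2}\right) = -7 + D T^{2}$)
$F{\left(S,d \right)} = 1$ ($F{\left(S,d \right)} = \frac{S}{S} = 1$)
$-108 + F{\left(-3,b{\left(-2,6 \right)} \right)} 139 = -108 + 1 \cdot 139 = -108 + 139 = 31$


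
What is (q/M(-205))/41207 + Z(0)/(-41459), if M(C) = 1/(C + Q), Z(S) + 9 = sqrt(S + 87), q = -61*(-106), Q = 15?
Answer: -50933668997/1708401013 - sqrt(87)/41459 ≈ -29.814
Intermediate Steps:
q = 6466
Z(S) = -9 + sqrt(87 + S) (Z(S) = -9 + sqrt(S + 87) = -9 + sqrt(87 + S))
M(C) = 1/(15 + C) (M(C) = 1/(C + 15) = 1/(15 + C))
(q/M(-205))/41207 + Z(0)/(-41459) = (6466/(1/(15 - 205)))/41207 + (-9 + sqrt(87 + 0))/(-41459) = (6466/(1/(-190)))*(1/41207) + (-9 + sqrt(87))*(-1/41459) = (6466/(-1/190))*(1/41207) + (9/41459 - sqrt(87)/41459) = (6466*(-190))*(1/41207) + (9/41459 - sqrt(87)/41459) = -1228540*1/41207 + (9/41459 - sqrt(87)/41459) = -1228540/41207 + (9/41459 - sqrt(87)/41459) = -50933668997/1708401013 - sqrt(87)/41459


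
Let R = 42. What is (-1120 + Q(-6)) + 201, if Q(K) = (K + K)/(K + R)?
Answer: -2758/3 ≈ -919.33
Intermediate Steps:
Q(K) = 2*K/(42 + K) (Q(K) = (K + K)/(K + 42) = (2*K)/(42 + K) = 2*K/(42 + K))
(-1120 + Q(-6)) + 201 = (-1120 + 2*(-6)/(42 - 6)) + 201 = (-1120 + 2*(-6)/36) + 201 = (-1120 + 2*(-6)*(1/36)) + 201 = (-1120 - ⅓) + 201 = -3361/3 + 201 = -2758/3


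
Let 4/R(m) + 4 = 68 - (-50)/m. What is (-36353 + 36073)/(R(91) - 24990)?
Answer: 14685/1310633 ≈ 0.011205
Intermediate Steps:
R(m) = 4/(64 + 50/m) (R(m) = 4/(-4 + (68 - (-50)/m)) = 4/(-4 + (68 + 50/m)) = 4/(64 + 50/m))
(-36353 + 36073)/(R(91) - 24990) = (-36353 + 36073)/(2*91/(25 + 32*91) - 24990) = -280/(2*91/(25 + 2912) - 24990) = -280/(2*91/2937 - 24990) = -280/(2*91*(1/2937) - 24990) = -280/(182/2937 - 24990) = -280/(-73395448/2937) = -280*(-2937/73395448) = 14685/1310633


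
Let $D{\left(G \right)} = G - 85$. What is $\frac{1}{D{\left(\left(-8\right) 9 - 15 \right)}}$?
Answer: $- \frac{1}{172} \approx -0.005814$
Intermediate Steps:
$D{\left(G \right)} = -85 + G$
$\frac{1}{D{\left(\left(-8\right) 9 - 15 \right)}} = \frac{1}{-85 - 87} = \frac{1}{-172} = - \frac{1}{172}$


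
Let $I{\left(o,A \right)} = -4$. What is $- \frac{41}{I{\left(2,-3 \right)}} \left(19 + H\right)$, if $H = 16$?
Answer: $\frac{1435}{4} \approx 358.75$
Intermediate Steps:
$- \frac{41}{I{\left(2,-3 \right)}} \left(19 + H\right) = - \frac{41}{-4} \left(19 + 16\right) = \left(-41\right) \left(- \frac{1}{4}\right) 35 = \frac{41}{4} \cdot 35 = \frac{1435}{4}$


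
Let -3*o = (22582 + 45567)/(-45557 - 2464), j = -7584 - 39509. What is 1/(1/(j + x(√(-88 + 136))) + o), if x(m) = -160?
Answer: 2269136313/1073366878 ≈ 2.1140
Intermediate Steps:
j = -47093
o = 68149/144063 (o = -(22582 + 45567)/(3*(-45557 - 2464)) = -68149/(3*(-48021)) = -68149*(-1)/(3*48021) = -⅓*(-68149/48021) = 68149/144063 ≈ 0.47305)
1/(1/(j + x(√(-88 + 136))) + o) = 1/(1/(-47093 - 160) + 68149/144063) = 1/(1/(-47253) + 68149/144063) = 1/(-1/47253 + 68149/144063) = 1/(1073366878/2269136313) = 2269136313/1073366878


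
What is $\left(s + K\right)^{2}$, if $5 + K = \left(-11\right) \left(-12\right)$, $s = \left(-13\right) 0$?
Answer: $16129$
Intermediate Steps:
$s = 0$
$K = 127$ ($K = -5 - -132 = -5 + 132 = 127$)
$\left(s + K\right)^{2} = \left(0 + 127\right)^{2} = 127^{2} = 16129$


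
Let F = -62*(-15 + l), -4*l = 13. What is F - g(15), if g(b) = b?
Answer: 2233/2 ≈ 1116.5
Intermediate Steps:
l = -13/4 (l = -¼*13 = -13/4 ≈ -3.2500)
F = 2263/2 (F = -62*(-15 - 13/4) = -62*(-73/4) = 2263/2 ≈ 1131.5)
F - g(15) = 2263/2 - 1*15 = 2263/2 - 15 = 2233/2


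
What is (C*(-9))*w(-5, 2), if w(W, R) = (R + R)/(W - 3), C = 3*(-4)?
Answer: -54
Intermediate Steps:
C = -12
w(W, R) = 2*R/(-3 + W) (w(W, R) = (2*R)/(-3 + W) = 2*R/(-3 + W))
(C*(-9))*w(-5, 2) = (-12*(-9))*(2*2/(-3 - 5)) = 108*(2*2/(-8)) = 108*(2*2*(-⅛)) = 108*(-½) = -54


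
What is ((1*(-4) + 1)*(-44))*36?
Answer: 4752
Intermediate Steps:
((1*(-4) + 1)*(-44))*36 = ((-4 + 1)*(-44))*36 = -3*(-44)*36 = 132*36 = 4752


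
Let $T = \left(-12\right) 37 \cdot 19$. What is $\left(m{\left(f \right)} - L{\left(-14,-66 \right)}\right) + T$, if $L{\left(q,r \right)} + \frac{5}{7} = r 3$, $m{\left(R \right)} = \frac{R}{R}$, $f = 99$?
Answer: $- \frac{57654}{7} \approx -8236.3$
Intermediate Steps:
$m{\left(R \right)} = 1$
$T = -8436$ ($T = \left(-444\right) 19 = -8436$)
$L{\left(q,r \right)} = - \frac{5}{7} + 3 r$ ($L{\left(q,r \right)} = - \frac{5}{7} + r 3 = - \frac{5}{7} + 3 r$)
$\left(m{\left(f \right)} - L{\left(-14,-66 \right)}\right) + T = \left(1 - \left(- \frac{5}{7} + 3 \left(-66\right)\right)\right) - 8436 = \left(1 - \left(- \frac{5}{7} - 198\right)\right) - 8436 = \left(1 - - \frac{1391}{7}\right) - 8436 = \left(1 + \frac{1391}{7}\right) - 8436 = \frac{1398}{7} - 8436 = - \frac{57654}{7}$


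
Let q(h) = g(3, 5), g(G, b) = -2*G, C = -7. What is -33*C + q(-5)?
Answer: 225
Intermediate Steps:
q(h) = -6 (q(h) = -2*3 = -6)
-33*C + q(-5) = -33*(-7) - 6 = 231 - 6 = 225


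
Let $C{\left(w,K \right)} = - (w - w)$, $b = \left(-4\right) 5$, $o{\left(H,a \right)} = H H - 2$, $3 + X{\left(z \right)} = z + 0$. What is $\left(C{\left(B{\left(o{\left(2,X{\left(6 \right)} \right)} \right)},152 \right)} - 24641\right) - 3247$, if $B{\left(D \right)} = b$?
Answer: $-27888$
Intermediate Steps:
$X{\left(z \right)} = -3 + z$ ($X{\left(z \right)} = -3 + \left(z + 0\right) = -3 + z$)
$o{\left(H,a \right)} = -2 + H^{2}$ ($o{\left(H,a \right)} = H^{2} - 2 = -2 + H^{2}$)
$b = -20$
$B{\left(D \right)} = -20$
$C{\left(w,K \right)} = 0$ ($C{\left(w,K \right)} = \left(-1\right) 0 = 0$)
$\left(C{\left(B{\left(o{\left(2,X{\left(6 \right)} \right)} \right)},152 \right)} - 24641\right) - 3247 = \left(0 - 24641\right) - 3247 = -24641 - 3247 = -27888$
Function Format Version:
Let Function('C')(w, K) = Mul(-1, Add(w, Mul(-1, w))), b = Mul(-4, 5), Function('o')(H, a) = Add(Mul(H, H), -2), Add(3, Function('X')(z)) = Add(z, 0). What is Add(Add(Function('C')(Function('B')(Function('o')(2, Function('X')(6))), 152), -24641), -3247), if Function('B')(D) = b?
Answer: -27888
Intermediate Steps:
Function('X')(z) = Add(-3, z) (Function('X')(z) = Add(-3, Add(z, 0)) = Add(-3, z))
Function('o')(H, a) = Add(-2, Pow(H, 2)) (Function('o')(H, a) = Add(Pow(H, 2), -2) = Add(-2, Pow(H, 2)))
b = -20
Function('B')(D) = -20
Function('C')(w, K) = 0 (Function('C')(w, K) = Mul(-1, 0) = 0)
Add(Add(Function('C')(Function('B')(Function('o')(2, Function('X')(6))), 152), -24641), -3247) = Add(Add(0, -24641), -3247) = Add(-24641, -3247) = -27888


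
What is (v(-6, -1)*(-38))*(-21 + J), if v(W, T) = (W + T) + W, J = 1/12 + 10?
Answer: -32357/6 ≈ -5392.8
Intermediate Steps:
J = 121/12 (J = 1/12 + 10 = 121/12 ≈ 10.083)
v(W, T) = T + 2*W (v(W, T) = (T + W) + W = T + 2*W)
(v(-6, -1)*(-38))*(-21 + J) = ((-1 + 2*(-6))*(-38))*(-21 + 121/12) = ((-1 - 12)*(-38))*(-131/12) = -13*(-38)*(-131/12) = 494*(-131/12) = -32357/6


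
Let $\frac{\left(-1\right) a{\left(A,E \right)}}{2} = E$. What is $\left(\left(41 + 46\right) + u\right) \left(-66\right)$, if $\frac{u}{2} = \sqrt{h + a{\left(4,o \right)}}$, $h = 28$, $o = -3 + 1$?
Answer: $-5742 - 528 \sqrt{2} \approx -6488.7$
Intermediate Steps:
$o = -2$
$a{\left(A,E \right)} = - 2 E$
$u = 8 \sqrt{2}$ ($u = 2 \sqrt{28 - -4} = 2 \sqrt{28 + 4} = 2 \sqrt{32} = 2 \cdot 4 \sqrt{2} = 8 \sqrt{2} \approx 11.314$)
$\left(\left(41 + 46\right) + u\right) \left(-66\right) = \left(\left(41 + 46\right) + 8 \sqrt{2}\right) \left(-66\right) = \left(87 + 8 \sqrt{2}\right) \left(-66\right) = -5742 - 528 \sqrt{2}$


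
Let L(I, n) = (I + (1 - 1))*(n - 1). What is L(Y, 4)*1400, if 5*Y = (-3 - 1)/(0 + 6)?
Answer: -560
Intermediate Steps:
Y = -2/15 (Y = ((-3 - 1)/(0 + 6))/5 = (-4/6)/5 = (-4*1/6)/5 = (1/5)*(-2/3) = -2/15 ≈ -0.13333)
L(I, n) = I*(-1 + n) (L(I, n) = (I + 0)*(-1 + n) = I*(-1 + n))
L(Y, 4)*1400 = -2*(-1 + 4)/15*1400 = -2/15*3*1400 = -2/5*1400 = -560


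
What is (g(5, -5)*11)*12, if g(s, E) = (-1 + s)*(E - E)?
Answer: 0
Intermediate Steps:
g(s, E) = 0 (g(s, E) = (-1 + s)*0 = 0)
(g(5, -5)*11)*12 = (0*11)*12 = 0*12 = 0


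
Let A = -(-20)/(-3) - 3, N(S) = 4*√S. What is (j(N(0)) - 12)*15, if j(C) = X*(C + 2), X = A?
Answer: -470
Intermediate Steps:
A = -29/3 (A = -(-20)*(-1)/3 - 3 = -4*5/3 - 3 = -20/3 - 3 = -29/3 ≈ -9.6667)
X = -29/3 ≈ -9.6667
j(C) = -58/3 - 29*C/3 (j(C) = -29*(C + 2)/3 = -29*(2 + C)/3 = -58/3 - 29*C/3)
(j(N(0)) - 12)*15 = ((-58/3 - 116*√0/3) - 12)*15 = ((-58/3 - 116*0/3) - 12)*15 = ((-58/3 - 29/3*0) - 12)*15 = ((-58/3 + 0) - 12)*15 = (-58/3 - 12)*15 = -94/3*15 = -470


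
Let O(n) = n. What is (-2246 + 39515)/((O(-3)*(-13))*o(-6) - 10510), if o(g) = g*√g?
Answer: -195848595/55394318 + 4360473*I*√6/55394318 ≈ -3.5355 + 0.19282*I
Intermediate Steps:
o(g) = g^(3/2)
(-2246 + 39515)/((O(-3)*(-13))*o(-6) - 10510) = (-2246 + 39515)/((-3*(-13))*(-6)^(3/2) - 10510) = 37269/(39*(-6*I*√6) - 10510) = 37269/(-234*I*√6 - 10510) = 37269/(-10510 - 234*I*√6)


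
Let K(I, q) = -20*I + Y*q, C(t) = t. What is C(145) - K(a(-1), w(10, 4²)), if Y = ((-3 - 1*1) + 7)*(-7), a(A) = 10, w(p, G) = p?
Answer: 555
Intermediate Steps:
Y = -21 (Y = ((-3 - 1) + 7)*(-7) = (-4 + 7)*(-7) = 3*(-7) = -21)
K(I, q) = -21*q - 20*I (K(I, q) = -20*I - 21*q = -21*q - 20*I)
C(145) - K(a(-1), w(10, 4²)) = 145 - (-21*10 - 20*10) = 145 - (-210 - 200) = 145 - 1*(-410) = 145 + 410 = 555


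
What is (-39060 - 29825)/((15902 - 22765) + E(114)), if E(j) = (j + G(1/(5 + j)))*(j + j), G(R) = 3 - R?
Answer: -8197315/2357519 ≈ -3.4771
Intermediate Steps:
E(j) = 2*j*(3 + j - 1/(5 + j)) (E(j) = (j + (3 - 1/(5 + j)))*(j + j) = (3 + j - 1/(5 + j))*(2*j) = 2*j*(3 + j - 1/(5 + j)))
(-39060 - 29825)/((15902 - 22765) + E(114)) = (-39060 - 29825)/((15902 - 22765) + 2*114*(14 + 114**2 + 8*114)/(5 + 114)) = -68885/(-6863 + 2*114*(14 + 12996 + 912)/119) = -68885/(-6863 + 2*114*(1/119)*13922) = -68885/(-6863 + 3174216/119) = -68885/2357519/119 = -68885*119/2357519 = -8197315/2357519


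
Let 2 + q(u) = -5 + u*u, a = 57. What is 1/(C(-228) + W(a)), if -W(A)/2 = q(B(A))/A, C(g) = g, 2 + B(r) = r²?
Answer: -19/7033000 ≈ -2.7015e-6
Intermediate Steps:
B(r) = -2 + r²
q(u) = -7 + u² (q(u) = -2 + (-5 + u*u) = -2 + (-5 + u²) = -7 + u²)
W(A) = -2*(-7 + (-2 + A²)²)/A
1/(C(-228) + W(a)) = 1/(-228 + 2*(7 - (-2 + 57²)²)/57) = 1/(-228 + 2*(1/57)*(7 - (-2 + 3249)²)) = 1/(-228 + 2*(1/57)*(7 - 1*3247²)) = 1/(-228 + 2*(1/57)*(7 - 1*10543009)) = 1/(-228 + 2*(1/57)*(7 - 10543009)) = 1/(-228 + 2*(1/57)*(-10543002)) = 1/(-228 - 7028668/19) = 1/(-7033000/19) = -19/7033000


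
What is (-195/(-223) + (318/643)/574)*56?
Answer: 288167616/5878949 ≈ 49.017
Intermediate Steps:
(-195/(-223) + (318/643)/574)*56 = (-195*(-1/223) + (318*(1/643))*(1/574))*56 = (195/223 + (318/643)*(1/574))*56 = (195/223 + 159/184541)*56 = (36020952/41152643)*56 = 288167616/5878949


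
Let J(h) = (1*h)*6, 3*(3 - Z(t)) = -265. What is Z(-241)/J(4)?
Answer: 137/36 ≈ 3.8056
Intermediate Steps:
Z(t) = 274/3 (Z(t) = 3 - 1/3*(-265) = 3 + 265/3 = 274/3)
J(h) = 6*h (J(h) = h*6 = 6*h)
Z(-241)/J(4) = 274/(3*((6*4))) = (274/3)/24 = (274/3)*(1/24) = 137/36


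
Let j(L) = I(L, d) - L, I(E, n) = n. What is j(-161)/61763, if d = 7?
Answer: 168/61763 ≈ 0.0027201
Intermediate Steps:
j(L) = 7 - L
j(-161)/61763 = (7 - 1*(-161))/61763 = (7 + 161)*(1/61763) = 168*(1/61763) = 168/61763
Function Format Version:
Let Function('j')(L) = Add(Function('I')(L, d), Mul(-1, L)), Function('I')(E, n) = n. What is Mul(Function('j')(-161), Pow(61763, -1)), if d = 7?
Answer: Rational(168, 61763) ≈ 0.0027201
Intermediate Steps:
Function('j')(L) = Add(7, Mul(-1, L))
Mul(Function('j')(-161), Pow(61763, -1)) = Mul(Add(7, Mul(-1, -161)), Pow(61763, -1)) = Mul(Add(7, 161), Rational(1, 61763)) = Mul(168, Rational(1, 61763)) = Rational(168, 61763)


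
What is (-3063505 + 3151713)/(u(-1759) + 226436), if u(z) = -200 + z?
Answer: 88208/224477 ≈ 0.39295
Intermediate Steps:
(-3063505 + 3151713)/(u(-1759) + 226436) = (-3063505 + 3151713)/((-200 - 1759) + 226436) = 88208/(-1959 + 226436) = 88208/224477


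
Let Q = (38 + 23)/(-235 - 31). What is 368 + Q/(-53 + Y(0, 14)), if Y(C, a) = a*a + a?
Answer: 15368355/41762 ≈ 368.00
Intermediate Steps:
Q = -61/266 (Q = 61/(-266) = 61*(-1/266) = -61/266 ≈ -0.22932)
Y(C, a) = a + a² (Y(C, a) = a² + a = a + a²)
368 + Q/(-53 + Y(0, 14)) = 368 - 61/266/(-53 + 14*(1 + 14)) = 368 - 61/266/(-53 + 14*15) = 368 - 61/266/(-53 + 210) = 368 - 61/266/157 = 368 + (1/157)*(-61/266) = 368 - 61/41762 = 15368355/41762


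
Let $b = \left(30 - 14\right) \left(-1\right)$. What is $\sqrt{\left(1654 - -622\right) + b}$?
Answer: $2 \sqrt{565} \approx 47.539$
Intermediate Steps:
$b = -16$ ($b = 16 \left(-1\right) = -16$)
$\sqrt{\left(1654 - -622\right) + b} = \sqrt{\left(1654 - -622\right) - 16} = \sqrt{\left(1654 + 622\right) - 16} = \sqrt{2276 - 16} = \sqrt{2260} = 2 \sqrt{565}$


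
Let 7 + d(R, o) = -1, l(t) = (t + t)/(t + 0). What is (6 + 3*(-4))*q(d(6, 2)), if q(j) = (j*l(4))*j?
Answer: -768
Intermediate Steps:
l(t) = 2 (l(t) = (2*t)/t = 2)
d(R, o) = -8 (d(R, o) = -7 - 1 = -8)
q(j) = 2*j**2 (q(j) = (j*2)*j = (2*j)*j = 2*j**2)
(6 + 3*(-4))*q(d(6, 2)) = (6 + 3*(-4))*(2*(-8)**2) = (6 - 12)*(2*64) = -6*128 = -768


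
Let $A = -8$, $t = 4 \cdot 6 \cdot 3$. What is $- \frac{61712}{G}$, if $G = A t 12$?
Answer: $\frac{3857}{432} \approx 8.9282$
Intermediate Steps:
$t = 72$ ($t = 24 \cdot 3 = 72$)
$G = -6912$ ($G = \left(-8\right) 72 \cdot 12 = \left(-576\right) 12 = -6912$)
$- \frac{61712}{G} = - \frac{61712}{-6912} = \left(-61712\right) \left(- \frac{1}{6912}\right) = \frac{3857}{432}$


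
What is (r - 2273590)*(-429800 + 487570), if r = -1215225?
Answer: -201548842550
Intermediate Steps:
(r - 2273590)*(-429800 + 487570) = (-1215225 - 2273590)*(-429800 + 487570) = -3488815*57770 = -201548842550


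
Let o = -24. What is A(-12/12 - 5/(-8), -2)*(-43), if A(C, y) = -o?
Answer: -1032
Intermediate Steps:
A(C, y) = 24 (A(C, y) = -1*(-24) = 24)
A(-12/12 - 5/(-8), -2)*(-43) = 24*(-43) = -1032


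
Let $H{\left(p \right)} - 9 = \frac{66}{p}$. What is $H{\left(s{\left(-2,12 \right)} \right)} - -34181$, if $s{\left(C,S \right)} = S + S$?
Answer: $\frac{136771}{4} \approx 34193.0$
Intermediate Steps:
$s{\left(C,S \right)} = 2 S$
$H{\left(p \right)} = 9 + \frac{66}{p}$
$H{\left(s{\left(-2,12 \right)} \right)} - -34181 = \left(9 + \frac{66}{2 \cdot 12}\right) - -34181 = \left(9 + \frac{66}{24}\right) + 34181 = \left(9 + 66 \cdot \frac{1}{24}\right) + 34181 = \left(9 + \frac{11}{4}\right) + 34181 = \frac{47}{4} + 34181 = \frac{136771}{4}$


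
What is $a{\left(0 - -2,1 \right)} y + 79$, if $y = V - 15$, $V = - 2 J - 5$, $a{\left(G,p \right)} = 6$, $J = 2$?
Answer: $-65$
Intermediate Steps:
$V = -9$ ($V = \left(-2\right) 2 - 5 = -4 - 5 = -9$)
$y = -24$ ($y = -9 - 15 = -24$)
$a{\left(0 - -2,1 \right)} y + 79 = 6 \left(-24\right) + 79 = -144 + 79 = -65$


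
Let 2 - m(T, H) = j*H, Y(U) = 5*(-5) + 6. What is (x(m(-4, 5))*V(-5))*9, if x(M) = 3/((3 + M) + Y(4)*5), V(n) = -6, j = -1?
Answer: 162/85 ≈ 1.9059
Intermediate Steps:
Y(U) = -19 (Y(U) = -25 + 6 = -19)
m(T, H) = 2 + H (m(T, H) = 2 - (-1)*H = 2 + H)
x(M) = 3/(-92 + M) (x(M) = 3/((3 + M) - 19*5) = 3/((3 + M) - 95) = 3/(-92 + M))
(x(m(-4, 5))*V(-5))*9 = ((3/(-92 + (2 + 5)))*(-6))*9 = ((3/(-92 + 7))*(-6))*9 = ((3/(-85))*(-6))*9 = ((3*(-1/85))*(-6))*9 = -3/85*(-6)*9 = (18/85)*9 = 162/85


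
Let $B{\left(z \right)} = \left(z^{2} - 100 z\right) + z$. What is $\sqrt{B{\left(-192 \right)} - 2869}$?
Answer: $\sqrt{53003} \approx 230.22$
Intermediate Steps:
$B{\left(z \right)} = z^{2} - 99 z$
$\sqrt{B{\left(-192 \right)} - 2869} = \sqrt{- 192 \left(-99 - 192\right) - 2869} = \sqrt{\left(-192\right) \left(-291\right) - 2869} = \sqrt{55872 - 2869} = \sqrt{53003}$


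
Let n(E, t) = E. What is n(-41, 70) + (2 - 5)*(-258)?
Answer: 733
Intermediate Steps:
n(-41, 70) + (2 - 5)*(-258) = -41 + (2 - 5)*(-258) = -41 - 3*(-258) = -41 + 774 = 733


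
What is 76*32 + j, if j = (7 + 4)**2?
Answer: 2553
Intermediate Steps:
j = 121 (j = 11**2 = 121)
76*32 + j = 76*32 + 121 = 2432 + 121 = 2553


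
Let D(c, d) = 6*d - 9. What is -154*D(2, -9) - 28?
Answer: 9674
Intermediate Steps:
D(c, d) = -9 + 6*d
-154*D(2, -9) - 28 = -154*(-9 + 6*(-9)) - 28 = -154*(-9 - 54) - 28 = -154*(-63) - 28 = 9702 - 28 = 9674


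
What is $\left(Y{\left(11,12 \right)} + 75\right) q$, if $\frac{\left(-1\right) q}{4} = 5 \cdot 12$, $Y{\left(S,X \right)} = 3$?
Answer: $-18720$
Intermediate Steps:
$q = -240$ ($q = - 4 \cdot 5 \cdot 12 = \left(-4\right) 60 = -240$)
$\left(Y{\left(11,12 \right)} + 75\right) q = \left(3 + 75\right) \left(-240\right) = 78 \left(-240\right) = -18720$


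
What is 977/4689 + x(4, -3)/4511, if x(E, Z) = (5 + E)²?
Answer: 4787056/21152079 ≈ 0.22632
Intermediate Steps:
977/4689 + x(4, -3)/4511 = 977/4689 + (5 + 4)²/4511 = 977*(1/4689) + 9²*(1/4511) = 977/4689 + 81*(1/4511) = 977/4689 + 81/4511 = 4787056/21152079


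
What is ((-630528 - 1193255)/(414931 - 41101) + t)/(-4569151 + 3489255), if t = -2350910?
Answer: 878842509083/403697521680 ≈ 2.1770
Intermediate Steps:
((-630528 - 1193255)/(414931 - 41101) + t)/(-4569151 + 3489255) = ((-630528 - 1193255)/(414931 - 41101) - 2350910)/(-4569151 + 3489255) = (-1823783/373830 - 2350910)/(-1079896) = (-1823783*1/373830 - 2350910)*(-1/1079896) = (-1823783/373830 - 2350910)*(-1/1079896) = -878842509083/373830*(-1/1079896) = 878842509083/403697521680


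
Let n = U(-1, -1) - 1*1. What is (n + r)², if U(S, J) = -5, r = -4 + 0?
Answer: 100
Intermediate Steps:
r = -4
n = -6 (n = -5 - 1*1 = -5 - 1 = -6)
(n + r)² = (-6 - 4)² = (-10)² = 100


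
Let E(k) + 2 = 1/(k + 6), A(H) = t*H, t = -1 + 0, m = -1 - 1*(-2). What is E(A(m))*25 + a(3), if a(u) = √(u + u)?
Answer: -45 + √6 ≈ -42.551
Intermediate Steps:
a(u) = √2*√u (a(u) = √(2*u) = √2*√u)
m = 1 (m = -1 + 2 = 1)
t = -1
A(H) = -H
E(k) = -2 + 1/(6 + k) (E(k) = -2 + 1/(k + 6) = -2 + 1/(6 + k))
E(A(m))*25 + a(3) = ((-11 - (-2))/(6 - 1*1))*25 + √2*√3 = ((-11 - 2*(-1))/(6 - 1))*25 + √6 = ((-11 + 2)/5)*25 + √6 = ((⅕)*(-9))*25 + √6 = -9/5*25 + √6 = -45 + √6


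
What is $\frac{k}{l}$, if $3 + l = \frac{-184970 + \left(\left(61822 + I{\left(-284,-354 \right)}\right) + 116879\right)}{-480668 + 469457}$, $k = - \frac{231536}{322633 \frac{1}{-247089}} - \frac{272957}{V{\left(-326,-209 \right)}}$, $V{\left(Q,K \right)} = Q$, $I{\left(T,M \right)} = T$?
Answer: $- \frac{42015519663687627}{569645986928} \approx -73757.0$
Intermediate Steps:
$k = \frac{18738524513285}{105178358}$ ($k = - \frac{231536}{322633 \frac{1}{-247089}} - \frac{272957}{-326} = - \frac{231536}{322633 \left(- \frac{1}{247089}\right)} - - \frac{272957}{326} = - \frac{231536}{- \frac{322633}{247089}} + \frac{272957}{326} = \left(-231536\right) \left(- \frac{247089}{322633}\right) + \frac{272957}{326} = \frac{57209998704}{322633} + \frac{272957}{326} = \frac{18738524513285}{105178358} \approx 1.7816 \cdot 10^{5}$)
$l = - \frac{27080}{11211}$ ($l = -3 + \frac{-184970 + \left(\left(61822 - 284\right) + 116879\right)}{-480668 + 469457} = -3 + \frac{-184970 + \left(61538 + 116879\right)}{-11211} = -3 + \left(-184970 + 178417\right) \left(- \frac{1}{11211}\right) = -3 - - \frac{6553}{11211} = -3 + \frac{6553}{11211} = - \frac{27080}{11211} \approx -2.4155$)
$\frac{k}{l} = \frac{18738524513285}{105178358 \left(- \frac{27080}{11211}\right)} = \frac{18738524513285}{105178358} \left(- \frac{11211}{27080}\right) = - \frac{42015519663687627}{569645986928}$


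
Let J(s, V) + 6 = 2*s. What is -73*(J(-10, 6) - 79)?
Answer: 7665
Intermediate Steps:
J(s, V) = -6 + 2*s
-73*(J(-10, 6) - 79) = -73*((-6 + 2*(-10)) - 79) = -73*((-6 - 20) - 79) = -73*(-26 - 79) = -73*(-105) = 7665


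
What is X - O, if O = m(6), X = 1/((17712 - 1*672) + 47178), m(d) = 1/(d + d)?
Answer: -3567/42812 ≈ -0.083318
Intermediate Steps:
m(d) = 1/(2*d)
X = 1/64218 (X = 1/((17712 - 672) + 47178) = 1/(17040 + 47178) = 1/64218 ≈ 1.5572e-5)
O = 1/12 (O = (½)/6 = (½)*(⅙) = 1/12 ≈ 0.083333)
X - O = 1/64218 - 1*1/12 = 1/64218 - 1/12 = -3567/42812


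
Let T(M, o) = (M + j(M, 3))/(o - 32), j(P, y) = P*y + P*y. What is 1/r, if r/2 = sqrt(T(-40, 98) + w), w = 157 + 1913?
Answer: sqrt(2249610)/136340 ≈ 0.011001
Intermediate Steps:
w = 2070
j(P, y) = 2*P*y
T(M, o) = 7*M/(-32 + o) (T(M, o) = (M + 2*M*3)/(o - 32) = (M + 6*M)/(-32 + o) = (7*M)/(-32 + o) = 7*M/(-32 + o))
r = 2*sqrt(2249610)/33 (r = 2*sqrt(7*(-40)/(-32 + 98) + 2070) = 2*sqrt(7*(-40)/66 + 2070) = 2*sqrt(7*(-40)*(1/66) + 2070) = 2*sqrt(-140/33 + 2070) = 2*sqrt(68170/33) = 2*(sqrt(2249610)/33) = 2*sqrt(2249610)/33 ≈ 90.901)
1/r = 1/(2*sqrt(2249610)/33) = sqrt(2249610)/136340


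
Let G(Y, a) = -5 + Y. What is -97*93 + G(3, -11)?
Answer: -9023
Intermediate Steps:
-97*93 + G(3, -11) = -97*93 + (-5 + 3) = -9021 - 2 = -9023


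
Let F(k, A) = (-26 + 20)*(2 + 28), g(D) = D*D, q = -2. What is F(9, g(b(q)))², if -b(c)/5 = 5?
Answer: 32400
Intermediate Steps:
b(c) = -25 (b(c) = -5*5 = -25)
g(D) = D²
F(k, A) = -180 (F(k, A) = -6*30 = -180)
F(9, g(b(q)))² = (-180)² = 32400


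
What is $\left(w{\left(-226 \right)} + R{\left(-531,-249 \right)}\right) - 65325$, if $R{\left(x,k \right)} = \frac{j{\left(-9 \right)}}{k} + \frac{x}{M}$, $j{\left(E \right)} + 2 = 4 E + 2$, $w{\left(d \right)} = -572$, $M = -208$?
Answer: $- \frac{1137599239}{17264} \approx -65894.0$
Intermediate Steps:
$j{\left(E \right)} = 4 E$ ($j{\left(E \right)} = -2 + \left(4 E + 2\right) = -2 + \left(2 + 4 E\right) = 4 E$)
$R{\left(x,k \right)} = - \frac{36}{k} - \frac{x}{208}$ ($R{\left(x,k \right)} = \frac{4 \left(-9\right)}{k} + \frac{x}{-208} = - \frac{36}{k} + x \left(- \frac{1}{208}\right) = - \frac{36}{k} - \frac{x}{208}$)
$\left(w{\left(-226 \right)} + R{\left(-531,-249 \right)}\right) - 65325 = \left(-572 - \left(- \frac{531}{208} + \frac{36}{-249}\right)\right) - 65325 = \left(-572 + \left(\left(-36\right) \left(- \frac{1}{249}\right) + \frac{531}{208}\right)\right) - 65325 = \left(-572 + \left(\frac{12}{83} + \frac{531}{208}\right)\right) - 65325 = \left(-572 + \frac{46569}{17264}\right) - 65325 = - \frac{9828439}{17264} - 65325 = - \frac{1137599239}{17264}$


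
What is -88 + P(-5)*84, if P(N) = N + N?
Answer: -928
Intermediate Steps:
P(N) = 2*N
-88 + P(-5)*84 = -88 + (2*(-5))*84 = -88 - 10*84 = -88 - 840 = -928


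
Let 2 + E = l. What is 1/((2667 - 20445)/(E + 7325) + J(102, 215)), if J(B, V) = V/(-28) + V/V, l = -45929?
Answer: -540484/3360769 ≈ -0.16082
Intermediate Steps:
J(B, V) = 1 - V/28 (J(B, V) = V*(-1/28) + 1 = -V/28 + 1 = 1 - V/28)
E = -45931 (E = -2 - 45929 = -45931)
1/((2667 - 20445)/(E + 7325) + J(102, 215)) = 1/((2667 - 20445)/(-45931 + 7325) + (1 - 1/28*215)) = 1/(-17778/(-38606) + (1 - 215/28)) = 1/(-17778*(-1/38606) - 187/28) = 1/(8889/19303 - 187/28) = 1/(-3360769/540484) = -540484/3360769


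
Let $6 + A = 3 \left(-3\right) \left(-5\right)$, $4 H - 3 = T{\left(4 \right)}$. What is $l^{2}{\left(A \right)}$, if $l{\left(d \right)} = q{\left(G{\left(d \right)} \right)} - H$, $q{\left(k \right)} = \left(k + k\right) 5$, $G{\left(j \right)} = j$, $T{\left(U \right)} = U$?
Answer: $\frac{2411809}{16} \approx 1.5074 \cdot 10^{5}$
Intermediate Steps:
$H = \frac{7}{4}$ ($H = \frac{3}{4} + \frac{1}{4} \cdot 4 = \frac{3}{4} + 1 = \frac{7}{4} \approx 1.75$)
$q{\left(k \right)} = 10 k$ ($q{\left(k \right)} = 2 k 5 = 10 k$)
$A = 39$ ($A = -6 + 3 \left(-3\right) \left(-5\right) = -6 - -45 = -6 + 45 = 39$)
$l{\left(d \right)} = - \frac{7}{4} + 10 d$ ($l{\left(d \right)} = 10 d - \frac{7}{4} = - \frac{7}{4} + 10 d$)
$l^{2}{\left(A \right)} = \left(- \frac{7}{4} + 10 \cdot 39\right)^{2} = \left(- \frac{7}{4} + 390\right)^{2} = \left(\frac{1553}{4}\right)^{2} = \frac{2411809}{16}$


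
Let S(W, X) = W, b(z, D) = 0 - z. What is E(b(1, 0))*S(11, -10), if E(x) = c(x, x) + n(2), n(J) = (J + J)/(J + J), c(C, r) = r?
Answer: 0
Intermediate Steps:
n(J) = 1 (n(J) = (2*J)/((2*J)) = (2*J)*(1/(2*J)) = 1)
b(z, D) = -z
E(x) = 1 + x (E(x) = x + 1 = 1 + x)
E(b(1, 0))*S(11, -10) = (1 - 1*1)*11 = (1 - 1)*11 = 0*11 = 0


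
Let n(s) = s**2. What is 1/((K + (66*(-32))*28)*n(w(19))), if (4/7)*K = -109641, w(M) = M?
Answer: -4/362455191 ≈ -1.1036e-8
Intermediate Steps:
K = -767487/4 (K = (7/4)*(-109641) = -767487/4 ≈ -1.9187e+5)
1/((K + (66*(-32))*28)*n(w(19))) = 1/((-767487/4 + (66*(-32))*28)*(19**2)) = 1/(-767487/4 - 2112*28*361) = (1/361)/(-767487/4 - 59136) = (1/361)/(-1004031/4) = -4/1004031*1/361 = -4/362455191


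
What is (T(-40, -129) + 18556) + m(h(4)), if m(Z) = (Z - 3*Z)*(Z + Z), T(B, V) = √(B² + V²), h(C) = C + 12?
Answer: 17532 + √18241 ≈ 17667.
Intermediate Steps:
h(C) = 12 + C
m(Z) = -4*Z² (m(Z) = (-2*Z)*(2*Z) = -4*Z²)
(T(-40, -129) + 18556) + m(h(4)) = (√((-40)² + (-129)²) + 18556) - 4*(12 + 4)² = (√(1600 + 16641) + 18556) - 4*16² = (√18241 + 18556) - 4*256 = (18556 + √18241) - 1024 = 17532 + √18241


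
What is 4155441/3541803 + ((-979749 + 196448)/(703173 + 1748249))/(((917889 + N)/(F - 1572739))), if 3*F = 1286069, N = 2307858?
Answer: 18016888962564372271/14003699639100933951 ≈ 1.2866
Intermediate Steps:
F = 1286069/3 (F = (1/3)*1286069 = 1286069/3 ≈ 4.2869e+5)
4155441/3541803 + ((-979749 + 196448)/(703173 + 1748249))/(((917889 + N)/(F - 1572739))) = 4155441/3541803 + ((-979749 + 196448)/(703173 + 1748249))/(((917889 + 2307858)/(1286069/3 - 1572739))) = 4155441*(1/3541803) + (-783301/2451422)/((3225747/(-3432148/3))) = 1385147/1180601 + (-783301*1/2451422)/((3225747*(-3/3432148))) = 1385147/1180601 - 783301/(2451422*(-9677241/3432148)) = 1385147/1180601 - 783301/2451422*(-3432148/9677241) = 1385147/1180601 + 1344202480274/11861500743351 = 18016888962564372271/14003699639100933951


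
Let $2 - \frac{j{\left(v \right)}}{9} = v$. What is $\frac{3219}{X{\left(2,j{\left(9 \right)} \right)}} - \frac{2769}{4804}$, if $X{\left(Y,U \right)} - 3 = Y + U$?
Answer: $- \frac{269391}{4804} \approx -56.076$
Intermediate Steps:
$j{\left(v \right)} = 18 - 9 v$
$X{\left(Y,U \right)} = 3 + U + Y$ ($X{\left(Y,U \right)} = 3 + \left(Y + U\right) = 3 + \left(U + Y\right) = 3 + U + Y$)
$\frac{3219}{X{\left(2,j{\left(9 \right)} \right)}} - \frac{2769}{4804} = \frac{3219}{3 + \left(18 - 81\right) + 2} - \frac{2769}{4804} = \frac{3219}{3 - 63 + 2} - \frac{2769}{4804} = \frac{3219}{-58} - \frac{2769}{4804} = 3219 \left(- \frac{1}{58}\right) - \frac{2769}{4804} = - \frac{111}{2} - \frac{2769}{4804} = - \frac{269391}{4804}$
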